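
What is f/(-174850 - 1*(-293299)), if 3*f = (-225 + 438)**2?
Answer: 5041/39483 ≈ 0.12768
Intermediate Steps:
f = 15123 (f = (-225 + 438)**2/3 = (1/3)*213**2 = (1/3)*45369 = 15123)
f/(-174850 - 1*(-293299)) = 15123/(-174850 - 1*(-293299)) = 15123/(-174850 + 293299) = 15123/118449 = 15123*(1/118449) = 5041/39483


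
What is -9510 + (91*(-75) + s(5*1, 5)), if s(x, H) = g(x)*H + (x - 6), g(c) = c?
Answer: -16311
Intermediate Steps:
s(x, H) = -6 + x + H*x (s(x, H) = x*H + (x - 6) = H*x + (-6 + x) = -6 + x + H*x)
-9510 + (91*(-75) + s(5*1, 5)) = -9510 + (91*(-75) + (-6 + 5*1 + 5*(5*1))) = -9510 + (-6825 + (-6 + 5 + 5*5)) = -9510 + (-6825 + (-6 + 5 + 25)) = -9510 + (-6825 + 24) = -9510 - 6801 = -16311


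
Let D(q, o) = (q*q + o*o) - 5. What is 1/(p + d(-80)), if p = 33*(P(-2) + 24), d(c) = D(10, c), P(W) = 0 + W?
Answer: 1/7221 ≈ 0.00013848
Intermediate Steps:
P(W) = W
D(q, o) = -5 + o**2 + q**2 (D(q, o) = (q**2 + o**2) - 5 = (o**2 + q**2) - 5 = -5 + o**2 + q**2)
d(c) = 95 + c**2 (d(c) = -5 + c**2 + 10**2 = -5 + c**2 + 100 = 95 + c**2)
p = 726 (p = 33*(-2 + 24) = 33*22 = 726)
1/(p + d(-80)) = 1/(726 + (95 + (-80)**2)) = 1/(726 + (95 + 6400)) = 1/(726 + 6495) = 1/7221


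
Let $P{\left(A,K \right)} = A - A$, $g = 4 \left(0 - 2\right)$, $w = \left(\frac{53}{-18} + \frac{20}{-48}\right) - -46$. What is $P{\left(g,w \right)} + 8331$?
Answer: $8331$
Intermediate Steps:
$w = \frac{1535}{36}$ ($w = \left(53 \left(- \frac{1}{18}\right) + 20 \left(- \frac{1}{48}\right)\right) + 46 = \left(- \frac{53}{18} - \frac{5}{12}\right) + 46 = - \frac{121}{36} + 46 = \frac{1535}{36} \approx 42.639$)
$g = -8$ ($g = 4 \left(-2\right) = -8$)
$P{\left(A,K \right)} = 0$
$P{\left(g,w \right)} + 8331 = 0 + 8331 = 8331$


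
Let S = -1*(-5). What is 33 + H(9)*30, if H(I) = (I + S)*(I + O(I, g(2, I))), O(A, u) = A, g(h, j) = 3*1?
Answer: 7593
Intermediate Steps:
g(h, j) = 3
S = 5
H(I) = 2*I*(5 + I) (H(I) = (I + 5)*(I + I) = (5 + I)*(2*I) = 2*I*(5 + I))
33 + H(9)*30 = 33 + (2*9*(5 + 9))*30 = 33 + (2*9*14)*30 = 33 + 252*30 = 33 + 7560 = 7593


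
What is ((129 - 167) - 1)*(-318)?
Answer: 12402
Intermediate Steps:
((129 - 167) - 1)*(-318) = (-38 - 1)*(-318) = -39*(-318) = 12402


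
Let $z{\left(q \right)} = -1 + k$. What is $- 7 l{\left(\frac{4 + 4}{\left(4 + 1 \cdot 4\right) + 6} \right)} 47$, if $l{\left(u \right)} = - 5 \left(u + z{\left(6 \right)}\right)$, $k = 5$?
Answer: $7520$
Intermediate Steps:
$z{\left(q \right)} = 4$ ($z{\left(q \right)} = -1 + 5 = 4$)
$l{\left(u \right)} = -20 - 5 u$ ($l{\left(u \right)} = - 5 \left(u + 4\right) = - 5 \left(4 + u\right) = -20 - 5 u$)
$- 7 l{\left(\frac{4 + 4}{\left(4 + 1 \cdot 4\right) + 6} \right)} 47 = - 7 \left(-20 - 5 \frac{4 + 4}{\left(4 + 1 \cdot 4\right) + 6}\right) 47 = - 7 \left(-20 - 5 \frac{8}{\left(4 + 4\right) + 6}\right) 47 = - 7 \left(-20 - 5 \frac{8}{8 + 6}\right) 47 = - 7 \left(-20 - 5 \cdot \frac{8}{14}\right) 47 = - 7 \left(-20 - 5 \cdot 8 \cdot \frac{1}{14}\right) 47 = - 7 \left(-20 - \frac{20}{7}\right) 47 = \left(-7\right) \left(- \frac{160}{7}\right) 47 = 160 \cdot 47 = 7520$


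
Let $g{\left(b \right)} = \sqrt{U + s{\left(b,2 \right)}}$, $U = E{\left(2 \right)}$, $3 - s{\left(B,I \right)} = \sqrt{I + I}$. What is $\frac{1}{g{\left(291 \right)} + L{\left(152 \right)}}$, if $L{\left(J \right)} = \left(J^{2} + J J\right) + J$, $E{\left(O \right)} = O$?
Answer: $\frac{46360}{2149249597} - \frac{\sqrt{3}}{2149249597} \approx 2.157 \cdot 10^{-5}$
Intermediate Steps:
$s{\left(B,I \right)} = 3 - \sqrt{2} \sqrt{I}$ ($s{\left(B,I \right)} = 3 - \sqrt{I + I} = 3 - \sqrt{2 I} = 3 - \sqrt{2} \sqrt{I}$)
$U = 2$
$L{\left(J \right)} = J + 2 J^{2}$ ($L{\left(J \right)} = \left(J^{2} + J^{2}\right) + J = 2 J^{2} + J = J + 2 J^{2}$)
$g{\left(b \right)} = \sqrt{3}$ ($g{\left(b \right)} = \sqrt{2 + \left(3 - \sqrt{2} \sqrt{2}\right)} = \sqrt{2 + \left(3 - 2\right)} = \sqrt{2 + 1} = \sqrt{3}$)
$\frac{1}{g{\left(291 \right)} + L{\left(152 \right)}} = \frac{1}{\sqrt{3} + 152 \left(1 + 2 \cdot 152\right)} = \frac{1}{\sqrt{3} + 152 \left(1 + 304\right)} = \frac{1}{\sqrt{3} + 152 \cdot 305} = \frac{1}{\sqrt{3} + 46360} = \frac{1}{46360 + \sqrt{3}}$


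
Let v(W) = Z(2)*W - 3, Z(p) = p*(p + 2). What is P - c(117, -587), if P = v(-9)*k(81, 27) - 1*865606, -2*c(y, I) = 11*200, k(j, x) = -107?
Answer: -856481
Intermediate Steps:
Z(p) = p*(2 + p)
c(y, I) = -1100 (c(y, I) = -11*200/2 = -½*2200 = -1100)
v(W) = -3 + 8*W (v(W) = (2*(2 + 2))*W - 3 = (2*4)*W - 3 = 8*W - 3 = -3 + 8*W)
P = -857581 (P = (-3 + 8*(-9))*(-107) - 1*865606 = (-3 - 72)*(-107) - 865606 = -75*(-107) - 865606 = 8025 - 865606 = -857581)
P - c(117, -587) = -857581 - 1*(-1100) = -857581 + 1100 = -856481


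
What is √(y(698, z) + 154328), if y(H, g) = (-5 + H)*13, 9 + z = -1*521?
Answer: √163337 ≈ 404.15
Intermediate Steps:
z = -530 (z = -9 - 1*521 = -9 - 521 = -530)
y(H, g) = -65 + 13*H
√(y(698, z) + 154328) = √((-65 + 13*698) + 154328) = √((-65 + 9074) + 154328) = √(9009 + 154328) = √163337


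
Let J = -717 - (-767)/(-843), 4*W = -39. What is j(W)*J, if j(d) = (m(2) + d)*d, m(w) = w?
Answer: -121947397/2248 ≈ -54247.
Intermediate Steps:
W = -39/4 (W = (1/4)*(-39) = -39/4 ≈ -9.7500)
j(d) = d*(2 + d) (j(d) = (2 + d)*d = d*(2 + d))
J = -605198/843 (J = -717 - (-767)*(-1)/843 = -717 - 1*767/843 = -717 - 767/843 = -605198/843 ≈ -717.91)
j(W)*J = -39*(2 - 39/4)/4*(-605198/843) = -39/4*(-31/4)*(-605198/843) = (1209/16)*(-605198/843) = -121947397/2248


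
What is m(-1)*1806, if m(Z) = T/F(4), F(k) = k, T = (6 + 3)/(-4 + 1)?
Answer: -2709/2 ≈ -1354.5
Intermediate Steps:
T = -3 (T = 9/(-3) = 9*(-1/3) = -3)
m(Z) = -3/4
m(-1)*1806 = -3/4*1806 = -2709/2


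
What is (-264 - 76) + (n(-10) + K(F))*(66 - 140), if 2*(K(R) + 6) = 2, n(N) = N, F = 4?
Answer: 770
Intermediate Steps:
K(R) = -5 (K(R) = -6 + (½)*2 = -6 + 1 = -5)
(-264 - 76) + (n(-10) + K(F))*(66 - 140) = (-264 - 76) + (-10 - 5)*(66 - 140) = -340 - 15*(-74) = -340 + 1110 = 770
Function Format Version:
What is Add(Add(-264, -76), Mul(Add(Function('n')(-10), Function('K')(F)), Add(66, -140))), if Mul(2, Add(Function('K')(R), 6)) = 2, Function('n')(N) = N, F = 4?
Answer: 770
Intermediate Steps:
Function('K')(R) = -5 (Function('K')(R) = Add(-6, Mul(Rational(1, 2), 2)) = Add(-6, 1) = -5)
Add(Add(-264, -76), Mul(Add(Function('n')(-10), Function('K')(F)), Add(66, -140))) = Add(Add(-264, -76), Mul(Add(-10, -5), Add(66, -140))) = Add(-340, Mul(-15, -74)) = Add(-340, 1110) = 770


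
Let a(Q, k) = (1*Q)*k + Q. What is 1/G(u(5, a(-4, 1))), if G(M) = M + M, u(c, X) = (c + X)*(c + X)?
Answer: 1/18 ≈ 0.055556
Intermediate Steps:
a(Q, k) = Q + Q*k (a(Q, k) = Q*k + Q = Q + Q*k)
u(c, X) = (X + c)**2 (u(c, X) = (X + c)*(X + c) = (X + c)**2)
G(M) = 2*M
1/G(u(5, a(-4, 1))) = 1/(2*(-4*(1 + 1) + 5)**2) = 1/(2*(-4*2 + 5)**2) = 1/(2*(-8 + 5)**2) = 1/(2*(-3)**2) = 1/(2*9) = 1/18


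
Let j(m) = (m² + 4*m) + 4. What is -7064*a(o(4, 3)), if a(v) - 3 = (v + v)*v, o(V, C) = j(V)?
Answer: -18331080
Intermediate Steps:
j(m) = 4 + m² + 4*m
o(V, C) = 4 + V² + 4*V
a(v) = 3 + 2*v² (a(v) = 3 + (v + v)*v = 3 + (2*v)*v = 3 + 2*v²)
-7064*a(o(4, 3)) = -7064*(3 + 2*(4 + 4² + 4*4)²) = -7064*(3 + 2*(4 + 16 + 16)²) = -7064*(3 + 2*36²) = -7064*(3 + 2*1296) = -7064*(3 + 2592) = -7064*2595 = -18331080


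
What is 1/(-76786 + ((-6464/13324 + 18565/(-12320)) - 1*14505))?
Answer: -8207584/749294900771 ≈ -1.0954e-5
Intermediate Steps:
1/(-76786 + ((-6464/13324 + 18565/(-12320)) - 1*14505)) = 1/(-76786 + ((-6464*1/13324 + 18565*(-1/12320)) - 14505)) = 1/(-76786 + ((-1616/3331 - 3713/2464) - 14505)) = 1/(-76786 + (-16349827/8207584 - 14505)) = 1/(-76786 - 119067355747/8207584) = 1/(-749294900771/8207584) = -8207584/749294900771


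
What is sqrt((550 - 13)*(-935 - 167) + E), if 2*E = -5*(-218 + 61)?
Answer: I*sqrt(2365526)/2 ≈ 769.01*I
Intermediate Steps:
E = 785/2 (E = (-5*(-218 + 61))/2 = (-5*(-157))/2 = (1/2)*785 = 785/2 ≈ 392.50)
sqrt((550 - 13)*(-935 - 167) + E) = sqrt((550 - 13)*(-935 - 167) + 785/2) = sqrt(537*(-1102) + 785/2) = sqrt(-591774 + 785/2) = sqrt(-1182763/2) = I*sqrt(2365526)/2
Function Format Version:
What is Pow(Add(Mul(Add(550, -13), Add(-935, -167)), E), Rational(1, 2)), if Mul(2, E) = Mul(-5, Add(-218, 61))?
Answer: Mul(Rational(1, 2), I, Pow(2365526, Rational(1, 2))) ≈ Mul(769.01, I)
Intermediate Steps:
E = Rational(785, 2) (E = Mul(Rational(1, 2), Mul(-5, Add(-218, 61))) = Mul(Rational(1, 2), Mul(-5, -157)) = Mul(Rational(1, 2), 785) = Rational(785, 2) ≈ 392.50)
Pow(Add(Mul(Add(550, -13), Add(-935, -167)), E), Rational(1, 2)) = Pow(Add(Mul(Add(550, -13), Add(-935, -167)), Rational(785, 2)), Rational(1, 2)) = Pow(Add(Mul(537, -1102), Rational(785, 2)), Rational(1, 2)) = Pow(Add(-591774, Rational(785, 2)), Rational(1, 2)) = Pow(Rational(-1182763, 2), Rational(1, 2)) = Mul(Rational(1, 2), I, Pow(2365526, Rational(1, 2)))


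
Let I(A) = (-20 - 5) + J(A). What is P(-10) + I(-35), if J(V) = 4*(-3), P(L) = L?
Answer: -47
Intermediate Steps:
J(V) = -12
I(A) = -37 (I(A) = (-20 - 5) - 12 = -25 - 12 = -37)
P(-10) + I(-35) = -10 - 37 = -47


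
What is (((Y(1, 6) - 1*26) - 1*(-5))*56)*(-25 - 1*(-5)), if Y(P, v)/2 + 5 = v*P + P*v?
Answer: 7840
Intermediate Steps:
Y(P, v) = -10 + 4*P*v (Y(P, v) = -10 + 2*(v*P + P*v) = -10 + 2*(P*v + P*v) = -10 + 2*(2*P*v) = -10 + 4*P*v)
(((Y(1, 6) - 1*26) - 1*(-5))*56)*(-25 - 1*(-5)) = ((((-10 + 4*1*6) - 1*26) - 1*(-5))*56)*(-25 - 1*(-5)) = ((((-10 + 24) - 26) + 5)*56)*(-25 + 5) = (((14 - 26) + 5)*56)*(-20) = ((-12 + 5)*56)*(-20) = -7*56*(-20) = -392*(-20) = 7840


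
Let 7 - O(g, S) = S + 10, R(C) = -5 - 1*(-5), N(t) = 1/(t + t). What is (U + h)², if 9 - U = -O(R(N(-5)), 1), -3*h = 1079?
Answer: 1132096/9 ≈ 1.2579e+5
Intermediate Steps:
h = -1079/3 (h = -⅓*1079 = -1079/3 ≈ -359.67)
N(t) = 1/(2*t)
R(C) = 0 (R(C) = -5 + 5 = 0)
O(g, S) = -3 - S (O(g, S) = 7 - (S + 10) = 7 - (10 + S) = 7 + (-10 - S) = -3 - S)
U = 5 (U = 9 - (-1)*(-3 - 1*1) = 9 - (-1)*(-3 - 1) = 9 - (-1)*(-4) = 9 - 1*4 = 9 - 4 = 5)
(U + h)² = (5 - 1079/3)² = (-1064/3)² = 1132096/9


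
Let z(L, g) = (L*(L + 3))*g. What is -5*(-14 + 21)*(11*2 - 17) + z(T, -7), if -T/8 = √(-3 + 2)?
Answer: 273 + 168*I ≈ 273.0 + 168.0*I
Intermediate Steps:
T = -8*I (T = -8*√(-3 + 2) = -8*I ≈ -8.0*I)
z(L, g) = L*g*(3 + L) (z(L, g) = (L*(3 + L))*g = L*g*(3 + L))
-5*(-14 + 21)*(11*2 - 17) + z(T, -7) = -5*(-14 + 21)*(11*2 - 17) - 8*I*(-7)*(3 - 8*I) = -35*(22 - 17) + 56*I*(3 - 8*I) = -35*5 + 56*I*(3 - 8*I) = -5*35 + 56*I*(3 - 8*I) = -175 + 56*I*(3 - 8*I)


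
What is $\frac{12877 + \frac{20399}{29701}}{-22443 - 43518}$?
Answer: $- \frac{127493392}{653035887} \approx -0.19523$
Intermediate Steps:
$\frac{12877 + \frac{20399}{29701}}{-22443 - 43518} = \frac{12877 + 20399 \cdot \frac{1}{29701}}{-65961} = \left(12877 + \frac{20399}{29701}\right) \left(- \frac{1}{65961}\right) = \frac{382480176}{29701} \left(- \frac{1}{65961}\right) = - \frac{127493392}{653035887}$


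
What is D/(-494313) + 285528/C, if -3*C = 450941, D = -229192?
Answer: -320068537120/222905998533 ≈ -1.4359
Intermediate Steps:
C = -450941/3 (C = -⅓*450941 = -450941/3 ≈ -1.5031e+5)
D/(-494313) + 285528/C = -229192/(-494313) + 285528/(-450941/3) = -229192*(-1/494313) + 285528*(-3/450941) = 229192/494313 - 856584/450941 = -320068537120/222905998533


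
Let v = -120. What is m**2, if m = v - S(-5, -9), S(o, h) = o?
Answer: 13225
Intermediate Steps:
m = -115 (m = -120 - 1*(-5) = -120 + 5 = -115)
m**2 = (-115)**2 = 13225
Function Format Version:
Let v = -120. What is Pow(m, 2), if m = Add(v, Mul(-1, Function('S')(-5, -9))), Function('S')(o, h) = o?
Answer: 13225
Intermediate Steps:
m = -115 (m = Add(-120, Mul(-1, -5)) = Add(-120, 5) = -115)
Pow(m, 2) = Pow(-115, 2) = 13225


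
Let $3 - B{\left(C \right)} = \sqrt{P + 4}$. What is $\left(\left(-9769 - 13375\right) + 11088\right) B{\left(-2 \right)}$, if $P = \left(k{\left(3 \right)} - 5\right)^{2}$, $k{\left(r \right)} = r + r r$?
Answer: $-36168 + 12056 \sqrt{53} \approx 51601.0$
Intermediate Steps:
$k{\left(r \right)} = r + r^{2}$
$P = 49$ ($P = \left(3 \left(1 + 3\right) - 5\right)^{2} = \left(3 \cdot 4 - 5\right)^{2} = \left(12 - 5\right)^{2} = 7^{2} = 49$)
$B{\left(C \right)} = 3 - \sqrt{53}$ ($B{\left(C \right)} = 3 - \sqrt{49 + 4} = 3 - \sqrt{53}$)
$\left(\left(-9769 - 13375\right) + 11088\right) B{\left(-2 \right)} = \left(\left(-9769 - 13375\right) + 11088\right) \left(3 - \sqrt{53}\right) = \left(-23144 + 11088\right) \left(3 - \sqrt{53}\right) = - 12056 \left(3 - \sqrt{53}\right) = -36168 + 12056 \sqrt{53}$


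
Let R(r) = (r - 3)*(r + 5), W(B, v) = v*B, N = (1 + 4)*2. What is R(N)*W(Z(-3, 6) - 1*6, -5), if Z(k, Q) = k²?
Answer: -1575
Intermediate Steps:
N = 10 (N = 5*2 = 10)
W(B, v) = B*v
R(r) = (-3 + r)*(5 + r)
R(N)*W(Z(-3, 6) - 1*6, -5) = (-15 + 10² + 2*10)*(((-3)² - 1*6)*(-5)) = (-15 + 100 + 20)*((9 - 6)*(-5)) = 105*(3*(-5)) = 105*(-15) = -1575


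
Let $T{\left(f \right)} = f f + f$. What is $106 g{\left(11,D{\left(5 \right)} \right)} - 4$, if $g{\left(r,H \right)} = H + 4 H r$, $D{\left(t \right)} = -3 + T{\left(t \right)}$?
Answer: $128786$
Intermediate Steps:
$T{\left(f \right)} = f + f^{2}$ ($T{\left(f \right)} = f^{2} + f = f + f^{2}$)
$D{\left(t \right)} = -3 + t \left(1 + t\right)$
$g{\left(r,H \right)} = H + 4 H r$
$106 g{\left(11,D{\left(5 \right)} \right)} - 4 = 106 \left(-3 + 5 \left(1 + 5\right)\right) \left(1 + 4 \cdot 11\right) - 4 = 106 \left(-3 + 5 \cdot 6\right) \left(1 + 44\right) - 4 = 106 \left(-3 + 30\right) 45 - 4 = 106 \cdot 27 \cdot 45 - 4 = 106 \cdot 1215 - 4 = 128790 - 4 = 128786$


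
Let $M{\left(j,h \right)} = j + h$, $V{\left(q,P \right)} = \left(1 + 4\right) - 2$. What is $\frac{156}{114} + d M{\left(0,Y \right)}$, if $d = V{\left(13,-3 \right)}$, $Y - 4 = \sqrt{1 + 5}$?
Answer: $\frac{254}{19} + 3 \sqrt{6} \approx 20.717$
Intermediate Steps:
$Y = 4 + \sqrt{6}$ ($Y = 4 + \sqrt{1 + 5} = 4 + \sqrt{6} \approx 6.4495$)
$V{\left(q,P \right)} = 3$ ($V{\left(q,P \right)} = 5 - 2 = 3$)
$d = 3$
$M{\left(j,h \right)} = h + j$
$\frac{156}{114} + d M{\left(0,Y \right)} = \frac{156}{114} + 3 \left(\left(4 + \sqrt{6}\right) + 0\right) = 156 \cdot \frac{1}{114} + 3 \left(4 + \sqrt{6}\right) = \frac{26}{19} + \left(12 + 3 \sqrt{6}\right) = \frac{254}{19} + 3 \sqrt{6}$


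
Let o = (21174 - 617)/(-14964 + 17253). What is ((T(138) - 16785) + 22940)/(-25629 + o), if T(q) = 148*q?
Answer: -60839331/58644224 ≈ -1.0374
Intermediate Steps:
o = 20557/2289 ≈ 8.9808
((T(138) - 16785) + 22940)/(-25629 + o) = ((148*138 - 16785) + 22940)/(-25629 + 20557/2289) = ((20424 - 16785) + 22940)/(-58644224/2289) = (3639 + 22940)*(-2289/58644224) = 26579*(-2289/58644224) = -60839331/58644224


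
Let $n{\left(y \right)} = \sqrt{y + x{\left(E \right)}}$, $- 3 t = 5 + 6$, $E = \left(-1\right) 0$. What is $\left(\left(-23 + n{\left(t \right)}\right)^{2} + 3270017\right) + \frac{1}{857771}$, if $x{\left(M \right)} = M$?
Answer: $\frac{8416129103420}{2573313} - \frac{46 i \sqrt{33}}{3} \approx 3.2705 \cdot 10^{6} - 88.083 i$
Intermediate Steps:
$E = 0$
$t = - \frac{11}{3}$ ($t = - \frac{5 + 6}{3} = \left(- \frac{1}{3}\right) 11 = - \frac{11}{3} \approx -3.6667$)
$n{\left(y \right)} = \sqrt{y}$ ($n{\left(y \right)} = \sqrt{y + 0} = \sqrt{y}$)
$\left(\left(-23 + n{\left(t \right)}\right)^{2} + 3270017\right) + \frac{1}{857771} = \left(\left(-23 + \sqrt{- \frac{11}{3}}\right)^{2} + 3270017\right) + \frac{1}{857771} = \left(\left(-23 + \frac{i \sqrt{33}}{3}\right)^{2} + 3270017\right) + \frac{1}{857771} = \left(3270017 + \left(-23 + \frac{i \sqrt{33}}{3}\right)^{2}\right) + \frac{1}{857771} = \frac{2804925752108}{857771} + \left(-23 + \frac{i \sqrt{33}}{3}\right)^{2}$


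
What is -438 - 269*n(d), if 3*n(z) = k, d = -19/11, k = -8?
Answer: 838/3 ≈ 279.33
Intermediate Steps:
d = -19/11 (d = -19*1/11 = -19/11 ≈ -1.7273)
n(z) = -8/3 (n(z) = (⅓)*(-8) = -8/3)
-438 - 269*n(d) = -438 - 269*(-8/3) = -438 + 2152/3 = 838/3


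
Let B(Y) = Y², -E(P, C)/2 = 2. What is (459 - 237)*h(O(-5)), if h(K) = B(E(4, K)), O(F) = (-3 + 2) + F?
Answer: 3552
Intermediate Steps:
O(F) = -1 + F
E(P, C) = -4 (E(P, C) = -2*2 = -4)
h(K) = 16 (h(K) = (-4)² = 16)
(459 - 237)*h(O(-5)) = (459 - 237)*16 = 222*16 = 3552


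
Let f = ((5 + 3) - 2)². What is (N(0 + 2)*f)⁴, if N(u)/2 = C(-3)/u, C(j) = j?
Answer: 136048896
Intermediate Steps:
N(u) = -6/u (N(u) = 2*(-3/u) = -6/u)
f = 36 (f = (8 - 2)² = 6² = 36)
(N(0 + 2)*f)⁴ = (-6/(0 + 2)*36)⁴ = (-6/2*36)⁴ = (-6*½*36)⁴ = (-3*36)⁴ = (-108)⁴ = 136048896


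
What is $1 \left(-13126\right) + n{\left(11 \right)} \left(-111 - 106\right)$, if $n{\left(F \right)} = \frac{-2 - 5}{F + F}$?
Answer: $- \frac{287253}{22} \approx -13057.0$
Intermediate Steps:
$n{\left(F \right)} = - \frac{7}{2 F}$
$1 \left(-13126\right) + n{\left(11 \right)} \left(-111 - 106\right) = 1 \left(-13126\right) + - \frac{7}{2 \cdot 11} \left(-111 - 106\right) = -13126 + \left(- \frac{7}{2}\right) \frac{1}{11} \left(-217\right) = -13126 - - \frac{1519}{22} = -13126 + \frac{1519}{22} = - \frac{287253}{22}$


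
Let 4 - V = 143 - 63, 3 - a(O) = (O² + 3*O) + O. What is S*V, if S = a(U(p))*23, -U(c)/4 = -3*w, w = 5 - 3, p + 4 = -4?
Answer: 1169412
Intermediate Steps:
p = -8 (p = -4 - 4 = -8)
w = 2
U(c) = 24 (U(c) = -(-12)*2 = -4*(-6) = 24)
a(O) = 3 - O² - 4*O (a(O) = 3 - ((O² + 3*O) + O) = 3 - (O² + 4*O) = 3 + (-O² - 4*O) = 3 - O² - 4*O)
S = -15387 (S = (3 - 1*24² - 4*24)*23 = (3 - 1*576 - 96)*23 = (3 - 576 - 96)*23 = -669*23 = -15387)
V = -76 (V = 4 - (143 - 63) = 4 - 1*80 = 4 - 80 = -76)
S*V = -15387*(-76) = 1169412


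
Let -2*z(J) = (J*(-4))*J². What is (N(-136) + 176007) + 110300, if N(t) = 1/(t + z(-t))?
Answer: 1440346384233/5030776 ≈ 2.8631e+5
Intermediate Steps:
z(J) = 2*J³ (z(J) = -J*(-4)*J²/2 = -(-4*J)*J²/2 = -(-2)*J³ = 2*J³)
N(t) = 1/(t - 2*t³) (N(t) = 1/(t + 2*(-t)³) = 1/(t + 2*(-t³)) = 1/(t - 2*t³))
(N(-136) + 176007) + 110300 = (1/(-136 - 2*(-136)³) + 176007) + 110300 = (1/(-136 - 2*(-2515456)) + 176007) + 110300 = (1/(-136 + 5030912) + 176007) + 110300 = (1/5030776 + 176007) + 110300 = 885451791433/5030776 + 110300 = 1440346384233/5030776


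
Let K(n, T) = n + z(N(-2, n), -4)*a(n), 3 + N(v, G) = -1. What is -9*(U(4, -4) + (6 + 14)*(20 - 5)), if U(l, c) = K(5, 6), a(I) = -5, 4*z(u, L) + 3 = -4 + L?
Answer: -11475/4 ≈ -2868.8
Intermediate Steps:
N(v, G) = -4 (N(v, G) = -3 - 1 = -4)
z(u, L) = -7/4 + L/4 (z(u, L) = -3/4 + (-4 + L)/4 = -3/4 + (-1 + L/4) = -7/4 + L/4)
K(n, T) = 55/4 + n (K(n, T) = n + (-7/4 + (1/4)*(-4))*(-5) = n + (-7/4 - 1)*(-5) = n - 11/4*(-5) = n + 55/4 = 55/4 + n)
U(l, c) = 75/4 (U(l, c) = 55/4 + 5 = 75/4)
-9*(U(4, -4) + (6 + 14)*(20 - 5)) = -9*(75/4 + (6 + 14)*(20 - 5)) = -9*(75/4 + 20*15) = -9*(75/4 + 300) = -9*1275/4 = -11475/4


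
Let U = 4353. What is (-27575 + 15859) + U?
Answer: -7363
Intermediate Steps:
(-27575 + 15859) + U = (-27575 + 15859) + 4353 = -11716 + 4353 = -7363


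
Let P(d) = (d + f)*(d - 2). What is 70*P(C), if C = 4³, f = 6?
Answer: 303800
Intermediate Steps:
C = 64
P(d) = (-2 + d)*(6 + d) (P(d) = (d + 6)*(d - 2) = (6 + d)*(-2 + d) = (-2 + d)*(6 + d))
70*P(C) = 70*(-12 + 64² + 4*64) = 70*(-12 + 4096 + 256) = 70*4340 = 303800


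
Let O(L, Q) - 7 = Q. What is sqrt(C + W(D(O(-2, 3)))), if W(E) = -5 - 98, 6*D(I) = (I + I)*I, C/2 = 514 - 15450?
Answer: 5*I*sqrt(1199) ≈ 173.13*I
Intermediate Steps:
O(L, Q) = 7 + Q
C = -29872 (C = 2*(514 - 15450) = 2*(-14936) = -29872)
D(I) = I**2/3 (D(I) = ((I + I)*I)/6 = ((2*I)*I)/6 = (2*I**2)/6 = I**2/3)
W(E) = -103
sqrt(C + W(D(O(-2, 3)))) = sqrt(-29872 - 103) = sqrt(-29975) = 5*I*sqrt(1199)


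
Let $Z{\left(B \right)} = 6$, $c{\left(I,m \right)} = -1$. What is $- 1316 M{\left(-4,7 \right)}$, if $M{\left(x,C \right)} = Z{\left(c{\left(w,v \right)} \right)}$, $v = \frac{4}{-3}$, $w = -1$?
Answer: $-7896$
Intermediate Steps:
$v = - \frac{4}{3}$ ($v = 4 \left(- \frac{1}{3}\right) = - \frac{4}{3} \approx -1.3333$)
$M{\left(x,C \right)} = 6$
$- 1316 M{\left(-4,7 \right)} = \left(-1316\right) 6 = -7896$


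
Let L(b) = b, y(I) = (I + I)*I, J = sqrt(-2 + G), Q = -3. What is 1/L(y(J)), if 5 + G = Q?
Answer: -1/20 ≈ -0.050000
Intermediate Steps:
G = -8 (G = -5 - 3 = -8)
J = I*sqrt(10) (J = sqrt(-2 - 8) = sqrt(-10) = I*sqrt(10) ≈ 3.1623*I)
y(I) = 2*I**2 (y(I) = (2*I)*I = 2*I**2)
1/L(y(J)) = 1/(2*(I*sqrt(10))**2) = 1/(2*(-10)) = 1/(-20) = -1/20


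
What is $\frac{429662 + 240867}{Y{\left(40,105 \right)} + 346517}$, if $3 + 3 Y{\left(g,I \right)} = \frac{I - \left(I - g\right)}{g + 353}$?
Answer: $\frac{790553691}{408542404} \approx 1.9351$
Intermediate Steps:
$Y{\left(g,I \right)} = -1 + \frac{g}{3 \left(353 + g\right)}$ ($Y{\left(g,I \right)} = -1 + \frac{\left(I - \left(I - g\right)\right) \frac{1}{g + 353}}{3} = -1 + \frac{g \frac{1}{353 + g}}{3} = -1 + \frac{g}{3 \left(353 + g\right)}$)
$\frac{429662 + 240867}{Y{\left(40,105 \right)} + 346517} = \frac{429662 + 240867}{\frac{-1059 - 80}{3 \left(353 + 40\right)} + 346517} = \frac{670529}{\frac{-1059 - 80}{3 \cdot 393} + 346517} = \frac{670529}{\frac{1}{3} \cdot \frac{1}{393} \left(-1139\right) + 346517} = \frac{670529}{- \frac{1139}{1179} + 346517} = \frac{670529}{\frac{408542404}{1179}} = 670529 \cdot \frac{1179}{408542404} = \frac{790553691}{408542404}$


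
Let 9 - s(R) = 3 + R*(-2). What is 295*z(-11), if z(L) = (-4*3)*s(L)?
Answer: 56640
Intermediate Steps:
s(R) = 6 + 2*R (s(R) = 9 - (3 + R*(-2)) = 9 - (3 - 2*R) = 9 + (-3 + 2*R) = 6 + 2*R)
z(L) = -72 - 24*L (z(L) = (-4*3)*(6 + 2*L) = -12*(6 + 2*L) = -72 - 24*L)
295*z(-11) = 295*(-72 - 24*(-11)) = 295*(-72 + 264) = 295*192 = 56640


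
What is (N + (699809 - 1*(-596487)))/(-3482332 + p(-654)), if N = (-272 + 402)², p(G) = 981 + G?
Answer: -1313196/3482005 ≈ -0.37714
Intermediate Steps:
N = 16900 (N = 130² = 16900)
(N + (699809 - 1*(-596487)))/(-3482332 + p(-654)) = (16900 + (699809 - 1*(-596487)))/(-3482332 + (981 - 654)) = (16900 + (699809 + 596487))/(-3482332 + 327) = (16900 + 1296296)/(-3482005) = 1313196*(-1/3482005) = -1313196/3482005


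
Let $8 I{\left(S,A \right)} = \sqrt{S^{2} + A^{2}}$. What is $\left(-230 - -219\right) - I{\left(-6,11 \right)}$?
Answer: $-11 - \frac{\sqrt{157}}{8} \approx -12.566$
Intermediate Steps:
$I{\left(S,A \right)} = \frac{\sqrt{A^{2} + S^{2}}}{8}$ ($I{\left(S,A \right)} = \frac{\sqrt{S^{2} + A^{2}}}{8} = \frac{\sqrt{A^{2} + S^{2}}}{8}$)
$\left(-230 - -219\right) - I{\left(-6,11 \right)} = \left(-230 - -219\right) - \frac{\sqrt{11^{2} + \left(-6\right)^{2}}}{8} = \left(-230 + 219\right) - \frac{\sqrt{121 + 36}}{8} = -11 - \frac{\sqrt{157}}{8}$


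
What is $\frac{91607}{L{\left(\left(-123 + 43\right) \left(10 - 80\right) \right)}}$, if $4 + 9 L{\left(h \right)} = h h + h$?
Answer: $\frac{824463}{31365596} \approx 0.026286$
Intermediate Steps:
$L{\left(h \right)} = - \frac{4}{9} + \frac{h}{9} + \frac{h^{2}}{9}$ ($L{\left(h \right)} = - \frac{4}{9} + \frac{h h + h}{9} = - \frac{4}{9} + \frac{h^{2} + h}{9} = - \frac{4}{9} + \frac{h + h^{2}}{9} = - \frac{4}{9} + \left(\frac{h}{9} + \frac{h^{2}}{9}\right) = - \frac{4}{9} + \frac{h}{9} + \frac{h^{2}}{9}$)
$\frac{91607}{L{\left(\left(-123 + 43\right) \left(10 - 80\right) \right)}} = \frac{91607}{- \frac{4}{9} + \frac{\left(-123 + 43\right) \left(10 - 80\right)}{9} + \frac{\left(\left(-123 + 43\right) \left(10 - 80\right)\right)^{2}}{9}} = \frac{91607}{- \frac{4}{9} + \frac{\left(-80\right) \left(-70\right)}{9} + \frac{\left(\left(-80\right) \left(-70\right)\right)^{2}}{9}} = \frac{91607}{- \frac{4}{9} + \frac{1}{9} \cdot 5600 + \frac{5600^{2}}{9}} = \frac{91607}{- \frac{4}{9} + \frac{5600}{9} + \frac{1}{9} \cdot 31360000} = \frac{91607}{- \frac{4}{9} + \frac{5600}{9} + \frac{31360000}{9}} = \frac{91607}{\frac{31365596}{9}} = 91607 \cdot \frac{9}{31365596} = \frac{824463}{31365596}$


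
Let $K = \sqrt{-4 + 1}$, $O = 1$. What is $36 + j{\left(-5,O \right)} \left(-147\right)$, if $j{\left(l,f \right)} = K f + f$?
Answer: $-111 - 147 i \sqrt{3} \approx -111.0 - 254.61 i$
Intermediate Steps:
$K = i \sqrt{3}$ ($K = \sqrt{-3} = i \sqrt{3} \approx 1.732 i$)
$j{\left(l,f \right)} = f + i f \sqrt{3}$ ($j{\left(l,f \right)} = i \sqrt{3} f + f = i f \sqrt{3} + f = f + i f \sqrt{3}$)
$36 + j{\left(-5,O \right)} \left(-147\right) = 36 + 1 \left(1 + i \sqrt{3}\right) \left(-147\right) = 36 + \left(1 + i \sqrt{3}\right) \left(-147\right) = 36 - \left(147 + 147 i \sqrt{3}\right) = -111 - 147 i \sqrt{3}$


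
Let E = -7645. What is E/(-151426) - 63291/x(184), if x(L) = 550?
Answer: -217720414/1892825 ≈ -115.02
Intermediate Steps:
E/(-151426) - 63291/x(184) = -7645/(-151426) - 63291/550 = -7645*(-1/151426) - 63291*1/550 = 695/13766 - 63291/550 = -217720414/1892825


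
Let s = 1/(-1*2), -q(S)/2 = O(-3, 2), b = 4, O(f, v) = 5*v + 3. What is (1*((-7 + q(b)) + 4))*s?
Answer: 29/2 ≈ 14.500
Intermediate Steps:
O(f, v) = 3 + 5*v
q(S) = -26 (q(S) = -2*(3 + 5*2) = -2*(3 + 10) = -2*13 = -26)
s = -1/2 (s = 1/(-2) = -1/2 ≈ -0.50000)
(1*((-7 + q(b)) + 4))*s = (1*((-7 - 26) + 4))*(-1/2) = (1*(-33 + 4))*(-1/2) = (1*(-29))*(-1/2) = -29*(-1/2) = 29/2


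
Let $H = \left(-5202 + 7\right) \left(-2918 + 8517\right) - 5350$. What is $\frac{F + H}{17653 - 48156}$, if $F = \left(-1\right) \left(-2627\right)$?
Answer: $\frac{29089528}{30503} \approx 953.66$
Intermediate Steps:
$H = -29092155$ ($H = \left(-5195\right) 5599 - 5350 = -29086805 - 5350 = -29092155$)
$F = 2627$
$\frac{F + H}{17653 - 48156} = \frac{2627 - 29092155}{17653 - 48156} = - \frac{29089528}{-30503} = \left(-29089528\right) \left(- \frac{1}{30503}\right) = \frac{29089528}{30503}$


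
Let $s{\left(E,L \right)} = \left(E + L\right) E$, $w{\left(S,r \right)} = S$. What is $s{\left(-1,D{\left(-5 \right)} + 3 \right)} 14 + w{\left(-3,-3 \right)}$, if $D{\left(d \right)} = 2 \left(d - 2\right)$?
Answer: $165$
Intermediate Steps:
$D{\left(d \right)} = -4 + 2 d$ ($D{\left(d \right)} = 2 \left(-2 + d\right) = -4 + 2 d$)
$s{\left(E,L \right)} = E \left(E + L\right)$
$s{\left(-1,D{\left(-5 \right)} + 3 \right)} 14 + w{\left(-3,-3 \right)} = - (-1 + \left(\left(-4 + 2 \left(-5\right)\right) + 3\right)) 14 - 3 = - (-1 + \left(\left(-4 - 10\right) + 3\right)) 14 - 3 = - (-1 + \left(-14 + 3\right)) 14 - 3 = - (-1 - 11) 14 - 3 = \left(-1\right) \left(-12\right) 14 - 3 = 12 \cdot 14 - 3 = 168 - 3 = 165$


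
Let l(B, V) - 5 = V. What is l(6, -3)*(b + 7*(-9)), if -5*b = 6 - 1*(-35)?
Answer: -712/5 ≈ -142.40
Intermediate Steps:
l(B, V) = 5 + V
b = -41/5 (b = -(6 - 1*(-35))/5 = -(6 + 35)/5 = -⅕*41 = -41/5 ≈ -8.2000)
l(6, -3)*(b + 7*(-9)) = (5 - 3)*(-41/5 + 7*(-9)) = 2*(-41/5 - 63) = 2*(-356/5) = -712/5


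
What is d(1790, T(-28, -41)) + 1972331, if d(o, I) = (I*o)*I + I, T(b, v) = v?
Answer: 4981280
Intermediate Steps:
d(o, I) = I + o*I² (d(o, I) = o*I² + I = I + o*I²)
d(1790, T(-28, -41)) + 1972331 = -41*(1 - 41*1790) + 1972331 = -41*(1 - 73390) + 1972331 = -41*(-73389) + 1972331 = 3008949 + 1972331 = 4981280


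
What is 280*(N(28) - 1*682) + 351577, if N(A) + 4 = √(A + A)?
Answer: 159497 + 560*√14 ≈ 1.6159e+5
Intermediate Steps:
N(A) = -4 + √2*√A (N(A) = -4 + √(A + A) = -4 + √(2*A) = -4 + √2*√A)
280*(N(28) - 1*682) + 351577 = 280*((-4 + √2*√28) - 1*682) + 351577 = 280*((-4 + √2*(2*√7)) - 682) + 351577 = 280*((-4 + 2*√14) - 682) + 351577 = 280*(-686 + 2*√14) + 351577 = (-192080 + 560*√14) + 351577 = 159497 + 560*√14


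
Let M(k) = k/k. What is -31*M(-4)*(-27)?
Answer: 837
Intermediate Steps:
M(k) = 1
-31*M(-4)*(-27) = -31*1*(-27) = -31*(-27) = 837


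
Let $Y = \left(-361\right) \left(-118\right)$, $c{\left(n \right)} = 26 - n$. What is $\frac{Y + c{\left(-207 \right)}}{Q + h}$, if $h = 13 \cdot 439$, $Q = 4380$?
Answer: $\frac{42831}{10087} \approx 4.2462$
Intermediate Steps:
$h = 5707$
$Y = 42598$
$\frac{Y + c{\left(-207 \right)}}{Q + h} = \frac{42598 + \left(26 - -207\right)}{4380 + 5707} = \frac{42598 + \left(26 + 207\right)}{10087} = \left(42598 + 233\right) \frac{1}{10087} = 42831 \cdot \frac{1}{10087} = \frac{42831}{10087}$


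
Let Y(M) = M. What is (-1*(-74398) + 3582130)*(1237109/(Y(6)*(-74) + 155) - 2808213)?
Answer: -2972064958927648/289 ≈ -1.0284e+13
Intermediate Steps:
(-1*(-74398) + 3582130)*(1237109/(Y(6)*(-74) + 155) - 2808213) = (-1*(-74398) + 3582130)*(1237109/(6*(-74) + 155) - 2808213) = (74398 + 3582130)*(1237109/(-444 + 155) - 2808213) = 3656528*(1237109/(-289) - 2808213) = 3656528*(1237109*(-1/289) - 2808213) = 3656528*(-1237109/289 - 2808213) = 3656528*(-812810666/289) = -2972064958927648/289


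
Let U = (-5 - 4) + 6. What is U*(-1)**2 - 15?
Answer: -18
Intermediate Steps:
U = -3 (U = -9 + 6 = -3)
U*(-1)**2 - 15 = -3*(-1)**2 - 15 = -3*1 - 15 = -3 - 15 = -18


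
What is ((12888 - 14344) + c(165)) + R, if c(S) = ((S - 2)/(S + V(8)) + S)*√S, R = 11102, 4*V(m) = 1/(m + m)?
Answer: 9646 + 1752997*√165/10561 ≈ 11778.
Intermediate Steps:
V(m) = 1/(8*m) (V(m) = 1/(4*(m + m)) = 1/(4*((2*m))) = (1/(2*m))/4 = 1/(8*m))
c(S) = √S*(S + (-2 + S)/(1/64 + S)) (c(S) = ((S - 2)/(S + (⅛)/8) + S)*√S = ((-2 + S)/(S + (⅛)*(⅛)) + S)*√S = ((-2 + S)/(S + 1/64) + S)*√S = ((-2 + S)/(1/64 + S) + S)*√S = (S + (-2 + S)/(1/64 + S))*√S = √S*(S + (-2 + S)/(1/64 + S)))
((12888 - 14344) + c(165)) + R = ((12888 - 14344) + √165*(-128 + 64*165² + 65*165)/(1 + 64*165)) + 11102 = (-1456 + √165*(-128 + 64*27225 + 10725)/(1 + 10560)) + 11102 = (-1456 + √165*(-128 + 1742400 + 10725)/10561) + 11102 = (-1456 + √165*(1/10561)*1752997) + 11102 = (-1456 + 1752997*√165/10561) + 11102 = 9646 + 1752997*√165/10561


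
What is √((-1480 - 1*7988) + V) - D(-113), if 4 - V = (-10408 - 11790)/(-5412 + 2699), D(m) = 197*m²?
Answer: -2515493 + I*√69718755390/2713 ≈ -2.5155e+6 + 97.325*I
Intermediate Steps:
V = -11346/2713 (V = 4 - (-10408 - 11790)/(-5412 + 2699) = 4 - (-22198)/(-2713) = 4 - (-22198)*(-1)/2713 = 4 - 1*22198/2713 = 4 - 22198/2713 = -11346/2713 ≈ -4.1821)
√((-1480 - 1*7988) + V) - D(-113) = √((-1480 - 1*7988) - 11346/2713) - 197*(-113)² = √((-1480 - 7988) - 11346/2713) - 197*12769 = √(-9468 - 11346/2713) - 1*2515493 = √(-25698030/2713) - 2515493 = I*√69718755390/2713 - 2515493 = -2515493 + I*√69718755390/2713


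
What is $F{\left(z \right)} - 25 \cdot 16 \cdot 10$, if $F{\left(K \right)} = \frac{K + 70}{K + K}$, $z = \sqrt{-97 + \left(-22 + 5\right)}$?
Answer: $- \frac{7999}{2} - \frac{35 i \sqrt{114}}{114} \approx -3999.5 - 3.278 i$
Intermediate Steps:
$z = i \sqrt{114}$ ($z = \sqrt{-97 - 17} = \sqrt{-114} = i \sqrt{114} \approx 10.677 i$)
$F{\left(K \right)} = \frac{70 + K}{2 K}$
$F{\left(z \right)} - 25 \cdot 16 \cdot 10 = \frac{70 + i \sqrt{114}}{2 i \sqrt{114}} - 25 \cdot 16 \cdot 10 = \frac{- \frac{i \sqrt{114}}{114} \left(70 + i \sqrt{114}\right)}{2} - 400 \cdot 10 = - \frac{i \sqrt{114} \left(70 + i \sqrt{114}\right)}{228} - 4000 = -4000 - \frac{i \sqrt{114} \left(70 + i \sqrt{114}\right)}{228}$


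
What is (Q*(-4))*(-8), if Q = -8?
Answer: -256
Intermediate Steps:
(Q*(-4))*(-8) = -8*(-4)*(-8) = 32*(-8) = -256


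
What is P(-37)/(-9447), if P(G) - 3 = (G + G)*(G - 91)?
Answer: -9475/9447 ≈ -1.0030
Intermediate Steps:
P(G) = 3 + 2*G*(-91 + G) (P(G) = 3 + (G + G)*(G - 91) = 3 + (2*G)*(-91 + G) = 3 + 2*G*(-91 + G))
P(-37)/(-9447) = (3 - 182*(-37) + 2*(-37)**2)/(-9447) = (3 + 6734 + 2*1369)*(-1/9447) = (3 + 6734 + 2738)*(-1/9447) = 9475*(-1/9447) = -9475/9447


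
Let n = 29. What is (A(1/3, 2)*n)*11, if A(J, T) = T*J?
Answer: 638/3 ≈ 212.67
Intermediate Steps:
A(J, T) = J*T
(A(1/3, 2)*n)*11 = ((2/3)*29)*11 = (58/3)*11 = 638/3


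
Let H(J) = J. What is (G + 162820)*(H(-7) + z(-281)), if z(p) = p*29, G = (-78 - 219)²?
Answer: -2047392524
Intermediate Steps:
G = 88209 (G = (-297)² = 88209)
z(p) = 29*p
(G + 162820)*(H(-7) + z(-281)) = (88209 + 162820)*(-7 + 29*(-281)) = 251029*(-7 - 8149) = 251029*(-8156) = -2047392524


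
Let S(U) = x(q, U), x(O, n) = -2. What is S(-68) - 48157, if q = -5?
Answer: -48159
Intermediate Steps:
S(U) = -2
S(-68) - 48157 = -2 - 48157 = -48159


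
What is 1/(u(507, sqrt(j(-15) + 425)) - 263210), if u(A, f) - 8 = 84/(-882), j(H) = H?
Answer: -21/5527244 ≈ -3.7994e-6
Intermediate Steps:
u(A, f) = 166/21 (u(A, f) = 8 + 84/(-882) = 8 + 84*(-1/882) = 8 - 2/21 = 166/21)
1/(u(507, sqrt(j(-15) + 425)) - 263210) = 1/(166/21 - 263210) = 1/(-5527244/21) = -21/5527244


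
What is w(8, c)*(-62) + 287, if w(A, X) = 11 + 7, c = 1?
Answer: -829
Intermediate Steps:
w(A, X) = 18
w(8, c)*(-62) + 287 = 18*(-62) + 287 = -1116 + 287 = -829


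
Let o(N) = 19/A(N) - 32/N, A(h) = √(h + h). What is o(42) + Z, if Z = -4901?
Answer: -102937/21 + 19*√21/42 ≈ -4899.7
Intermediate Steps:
A(h) = √2*√h (A(h) = √(2*h) = √2*√h)
o(N) = -32/N + 19*√2/(2*√N) (o(N) = 19/((√2*√N)) - 32/N = 19*(√2/(2*√N)) - 32/N = 19*√2/(2*√N) - 32/N = -32/N + 19*√2/(2*√N))
o(42) + Z = (-32/42 + 19*√2/(2*√42)) - 4901 = (-32*1/42 + 19*√2*(√42/42)/2) - 4901 = (-16/21 + 19*√21/42) - 4901 = -102937/21 + 19*√21/42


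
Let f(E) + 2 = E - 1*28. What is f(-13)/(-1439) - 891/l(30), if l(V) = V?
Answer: -426953/14390 ≈ -29.670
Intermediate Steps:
f(E) = -30 + E (f(E) = -2 + (E - 1*28) = -2 + (E - 28) = -2 + (-28 + E) = -30 + E)
f(-13)/(-1439) - 891/l(30) = (-30 - 13)/(-1439) - 891/30 = -43*(-1/1439) - 891*1/30 = 43/1439 - 297/10 = -426953/14390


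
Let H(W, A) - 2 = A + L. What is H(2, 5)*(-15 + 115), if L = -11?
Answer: -400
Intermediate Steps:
H(W, A) = -9 + A (H(W, A) = 2 + (A - 11) = 2 + (-11 + A) = -9 + A)
H(2, 5)*(-15 + 115) = (-9 + 5)*(-15 + 115) = -4*100 = -400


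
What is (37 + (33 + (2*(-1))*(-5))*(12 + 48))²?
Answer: 6848689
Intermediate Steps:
(37 + (33 + (2*(-1))*(-5))*(12 + 48))² = (37 + (33 - 2*(-5))*60)² = (37 + (33 + 10)*60)² = (37 + 43*60)² = (37 + 2580)² = 2617² = 6848689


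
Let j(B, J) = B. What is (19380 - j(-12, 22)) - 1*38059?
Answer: -18667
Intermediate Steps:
(19380 - j(-12, 22)) - 1*38059 = (19380 - 1*(-12)) - 1*38059 = (19380 + 12) - 38059 = 19392 - 38059 = -18667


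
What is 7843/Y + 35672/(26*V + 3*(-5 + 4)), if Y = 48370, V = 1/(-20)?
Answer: -17254209151/2079910 ≈ -8295.7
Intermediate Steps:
V = -1/20 ≈ -0.050000
7843/Y + 35672/(26*V + 3*(-5 + 4)) = 7843/48370 + 35672/(26*(-1/20) + 3*(-5 + 4)) = 7843*(1/48370) + 35672/(-13/10 + 3*(-1)) = 7843/48370 + 35672/(-13/10 - 3) = 7843/48370 + 35672/(-43/10) = 7843/48370 + 35672*(-10/43) = 7843/48370 - 356720/43 = -17254209151/2079910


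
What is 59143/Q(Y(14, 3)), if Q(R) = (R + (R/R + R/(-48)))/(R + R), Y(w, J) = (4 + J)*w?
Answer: 278208672/2327 ≈ 1.1956e+5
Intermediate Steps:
Y(w, J) = w*(4 + J)
Q(R) = (1 + 47*R/48)/(2*R) (Q(R) = (R + (1 + R*(-1/48)))/((2*R)) = (R + (1 - R/48))*(1/(2*R)) = (1 + 47*R/48)*(1/(2*R)) = (1 + 47*R/48)/(2*R))
59143/Q(Y(14, 3)) = 59143/(((48 + 47*(14*(4 + 3)))/(96*((14*(4 + 3)))))) = 59143/(((48 + 47*(14*7))/(96*((14*7))))) = 59143/(((1/96)*(48 + 47*98)/98)) = 59143/(((1/96)*(1/98)*(48 + 4606))) = 59143/(((1/96)*(1/98)*4654)) = 59143/(2327/4704) = 59143*(4704/2327) = 278208672/2327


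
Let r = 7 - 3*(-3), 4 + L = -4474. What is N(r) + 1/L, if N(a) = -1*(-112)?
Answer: 501535/4478 ≈ 112.00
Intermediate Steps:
L = -4478 (L = -4 - 4474 = -4478)
r = 16 (r = 7 + 9 = 16)
N(a) = 112
N(r) + 1/L = 112 + 1/(-4478) = 112 - 1/4478 = 501535/4478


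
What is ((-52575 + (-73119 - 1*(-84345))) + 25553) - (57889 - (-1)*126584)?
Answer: -200269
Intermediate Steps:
((-52575 + (-73119 - 1*(-84345))) + 25553) - (57889 - (-1)*126584) = ((-52575 + (-73119 + 84345)) + 25553) - (57889 - 1*(-126584)) = ((-52575 + 11226) + 25553) - (57889 + 126584) = (-41349 + 25553) - 1*184473 = -15796 - 184473 = -200269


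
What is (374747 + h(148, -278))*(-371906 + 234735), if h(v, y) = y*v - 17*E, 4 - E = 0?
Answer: -45751329485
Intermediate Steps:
E = 4 (E = 4 - 1*0 = 4 + 0 = 4)
h(v, y) = -68 + v*y (h(v, y) = y*v - 17*4 = v*y - 68 = -68 + v*y)
(374747 + h(148, -278))*(-371906 + 234735) = (374747 + (-68 + 148*(-278)))*(-371906 + 234735) = (374747 + (-68 - 41144))*(-137171) = (374747 - 41212)*(-137171) = 333535*(-137171) = -45751329485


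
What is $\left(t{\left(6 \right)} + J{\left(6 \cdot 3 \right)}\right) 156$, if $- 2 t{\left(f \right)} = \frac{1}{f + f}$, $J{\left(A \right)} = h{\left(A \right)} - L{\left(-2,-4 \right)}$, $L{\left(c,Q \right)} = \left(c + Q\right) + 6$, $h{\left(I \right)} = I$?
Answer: $\frac{5603}{2} \approx 2801.5$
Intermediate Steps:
$L{\left(c,Q \right)} = 6 + Q + c$ ($L{\left(c,Q \right)} = \left(Q + c\right) + 6 = 6 + Q + c$)
$J{\left(A \right)} = A$ ($J{\left(A \right)} = A - \left(6 - 4 - 2\right) = A - 0 = A + 0 = A$)
$t{\left(f \right)} = - \frac{1}{4 f}$ ($t{\left(f \right)} = - \frac{1}{2 \left(f + f\right)} = - \frac{1}{2 \cdot 2 f} = - \frac{\frac{1}{2} \frac{1}{f}}{2} = - \frac{1}{4 f}$)
$\left(t{\left(6 \right)} + J{\left(6 \cdot 3 \right)}\right) 156 = \left(- \frac{1}{4 \cdot 6} + 6 \cdot 3\right) 156 = \left(\left(- \frac{1}{4}\right) \frac{1}{6} + 18\right) 156 = \left(- \frac{1}{24} + 18\right) 156 = \frac{431}{24} \cdot 156 = \frac{5603}{2}$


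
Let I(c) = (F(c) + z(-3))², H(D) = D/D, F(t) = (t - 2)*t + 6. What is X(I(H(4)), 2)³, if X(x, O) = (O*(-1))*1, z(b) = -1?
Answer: -8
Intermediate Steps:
F(t) = 6 + t*(-2 + t) (F(t) = (-2 + t)*t + 6 = t*(-2 + t) + 6 = 6 + t*(-2 + t))
H(D) = 1
I(c) = (5 + c² - 2*c)² (I(c) = ((6 + c² - 2*c) - 1)² = (5 + c² - 2*c)²)
X(x, O) = -O (X(x, O) = -O*1 = -O)
X(I(H(4)), 2)³ = (-1*2)³ = (-2)³ = -8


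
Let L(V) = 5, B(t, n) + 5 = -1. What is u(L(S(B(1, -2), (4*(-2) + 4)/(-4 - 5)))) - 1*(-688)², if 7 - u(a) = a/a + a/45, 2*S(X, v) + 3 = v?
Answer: -4260043/9 ≈ -4.7334e+5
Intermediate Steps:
B(t, n) = -6 (B(t, n) = -5 - 1 = -6)
S(X, v) = -3/2 + v/2
u(a) = 6 - a/45 (u(a) = 7 - (a/a + a/45) = 7 - (1 + a*(1/45)) = 7 - (1 + a/45) = 7 + (-1 - a/45) = 6 - a/45)
u(L(S(B(1, -2), (4*(-2) + 4)/(-4 - 5)))) - 1*(-688)² = (6 - 1/45*5) - 1*(-688)² = (6 - ⅑) - 1*473344 = 53/9 - 473344 = -4260043/9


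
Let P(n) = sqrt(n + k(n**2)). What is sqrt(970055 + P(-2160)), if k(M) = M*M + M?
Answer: sqrt(970055 + 12*sqrt(151165472385)) ≈ 2374.0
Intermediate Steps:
k(M) = M + M**2 (k(M) = M**2 + M = M + M**2)
P(n) = sqrt(n + n**2*(1 + n**2))
sqrt(970055 + P(-2160)) = sqrt(970055 + sqrt(-2160*(1 - 2160 + (-2160)**3))) = sqrt(970055 + sqrt(-2160*(1 - 2160 - 10077696000))) = sqrt(970055 + sqrt(-2160*(-10077698159))) = sqrt(970055 + sqrt(21767828023440)) = sqrt(970055 + 12*sqrt(151165472385))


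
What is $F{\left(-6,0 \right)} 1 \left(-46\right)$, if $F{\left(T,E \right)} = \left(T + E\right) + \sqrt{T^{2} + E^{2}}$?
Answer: $0$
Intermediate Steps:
$F{\left(T,E \right)} = E + T + \sqrt{E^{2} + T^{2}}$ ($F{\left(T,E \right)} = \left(E + T\right) + \sqrt{E^{2} + T^{2}} = E + T + \sqrt{E^{2} + T^{2}}$)
$F{\left(-6,0 \right)} 1 \left(-46\right) = \left(0 - 6 + \sqrt{0^{2} + \left(-6\right)^{2}}\right) 1 \left(-46\right) = \left(0 - 6 + \sqrt{0 + 36}\right) 1 \left(-46\right) = \left(0 - 6 + \sqrt{36}\right) 1 \left(-46\right) = \left(0 - 6 + 6\right) 1 \left(-46\right) = 0 \cdot 1 \left(-46\right) = 0 \left(-46\right) = 0$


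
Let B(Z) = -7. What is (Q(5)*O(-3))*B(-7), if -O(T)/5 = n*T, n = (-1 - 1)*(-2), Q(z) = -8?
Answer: 3360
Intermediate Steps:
n = 4 (n = -2*(-2) = 4)
O(T) = -20*T
(Q(5)*O(-3))*B(-7) = -(-160)*(-3)*(-7) = -8*60*(-7) = -480*(-7) = 3360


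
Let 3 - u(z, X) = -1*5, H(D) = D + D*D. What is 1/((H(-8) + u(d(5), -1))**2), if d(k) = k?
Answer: 1/4096 ≈ 0.00024414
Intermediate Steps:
H(D) = D + D**2
u(z, X) = 8 (u(z, X) = 3 - (-1)*5 = 3 - 1*(-5) = 3 + 5 = 8)
1/((H(-8) + u(d(5), -1))**2) = 1/((-8*(1 - 8) + 8)**2) = 1/((-8*(-7) + 8)**2) = 1/((56 + 8)**2) = 1/(64**2) = 1/4096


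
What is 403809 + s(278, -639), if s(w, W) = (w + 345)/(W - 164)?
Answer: 324258004/803 ≈ 4.0381e+5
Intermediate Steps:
s(w, W) = (345 + w)/(-164 + W)
403809 + s(278, -639) = 403809 + (345 + 278)/(-164 - 639) = 403809 + 623/(-803) = 403809 - 1/803*623 = 403809 - 623/803 = 324258004/803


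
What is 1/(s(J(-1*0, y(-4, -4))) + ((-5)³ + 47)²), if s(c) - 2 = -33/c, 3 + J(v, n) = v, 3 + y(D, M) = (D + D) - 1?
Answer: 1/6097 ≈ 0.00016401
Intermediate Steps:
y(D, M) = -4 + 2*D (y(D, M) = -3 + ((D + D) - 1) = -3 + (2*D - 1) = -3 + (-1 + 2*D) = -4 + 2*D)
J(v, n) = -3 + v
s(c) = 2 - 33/c
1/(s(J(-1*0, y(-4, -4))) + ((-5)³ + 47)²) = 1/((2 - 33/(-3 - 1*0)) + ((-5)³ + 47)²) = 1/((2 - 33/(-3 + 0)) + (-125 + 47)²) = 1/((2 - 33/(-3)) + (-78)²) = 1/((2 - 33*(-⅓)) + 6084) = 1/((2 + 11) + 6084) = 1/(13 + 6084) = 1/6097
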